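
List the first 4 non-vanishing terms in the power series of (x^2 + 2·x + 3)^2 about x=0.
4·x^3 + 10·x^2 + 12·x + 9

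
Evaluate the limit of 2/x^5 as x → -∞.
Evaluate the dominant behaviour as x → -∞; each term tends to a finite value or vanishes.
Limit = 0.

Final answer: 0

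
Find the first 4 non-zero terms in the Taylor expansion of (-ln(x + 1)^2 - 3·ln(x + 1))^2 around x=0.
x^5 + x^4/4 - 3·x^3 + 9·x^2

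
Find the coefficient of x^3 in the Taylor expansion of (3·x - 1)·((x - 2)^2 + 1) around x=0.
Expand to order 3: (3·x - 1)·((x - 2)^2 + 1) = 3·x^3 - 13·x^2 + 19·x - 5 + O(x^4).
The coefficient of x^3 is 3.

Final answer: 3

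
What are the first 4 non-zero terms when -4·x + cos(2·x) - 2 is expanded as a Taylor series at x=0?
2·x^4/3 - 2·x^2 - 4·x - 1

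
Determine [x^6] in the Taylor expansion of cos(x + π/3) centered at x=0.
Expand to order 6: cos(x + π/3) = -x^6/1440 - √(3)·x^5/240 + x^4/48 + √(3)·x^3/12 - x^2/4 - √(3)·x/2 + 1/2 + O(x^7).
The coefficient of x^6 is -1/1440.

Final answer: -1/1440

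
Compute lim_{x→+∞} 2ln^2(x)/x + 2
The quotient is an ∞/∞ indeterminate form as x → +∞.
The polynomial denominator x dominates the logarithmic numerator (any positive power of x ≫ ln^2(x) as x → ∞), so the quotient → 0.
Adding the constant: 0 + 2 = 2. Limit = 2.

Final answer: 2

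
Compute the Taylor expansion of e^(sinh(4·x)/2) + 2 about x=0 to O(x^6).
76·x^5/5 + 34·x^4/3 + 20·x^3/3 + 2·x^2 + 2·x + 3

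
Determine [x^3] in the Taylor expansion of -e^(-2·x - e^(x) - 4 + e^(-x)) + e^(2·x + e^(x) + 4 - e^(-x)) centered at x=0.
Expand to order 3: -e^(-2·x - e^(x) - 4 + e^(-x)) + e^(2·x + e^(x) + 4 - e^(-x)) = x^3·(11·e^(-4) + 11·e^(4)) + x^2·(-8·e^(-4) + 8·e^(4)) + x·(4·e^(-4) + 4·e^(4)) - e^(-4) + e^(4) + O(x^4).
The coefficient of x^3 is 11·e^(-4) + 11·e^(4).

Final answer: 11·e^(-4) + 11·e^(4)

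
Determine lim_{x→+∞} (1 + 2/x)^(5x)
As x → +∞: write (1 + 2/x)^(5x) = ((1 + 2/x)^x)^5 → (e^2)^5 = e^10.
Limit = e^(10).

Final answer: e^(10)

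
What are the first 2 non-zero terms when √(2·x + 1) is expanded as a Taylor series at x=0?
x + 1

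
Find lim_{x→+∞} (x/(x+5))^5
As x → +∞: x/(x+5) = 1/(1 + 5/x) → 1, and the 5th power of a limit-1 base also → 1.
Limit = 1.

Final answer: 1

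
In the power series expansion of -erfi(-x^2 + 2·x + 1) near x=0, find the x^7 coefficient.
2552·e/(315·√(π))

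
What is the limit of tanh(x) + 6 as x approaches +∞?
Evaluate the dominant behaviour as x → +∞; each term tends to a finite value or vanishes.
Limit = 7.

Final answer: 7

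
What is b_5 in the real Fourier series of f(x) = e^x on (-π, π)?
b_5 = (1/π) ∫_{-π}^{π} f(x)·sin(5x) dx.
Evaluate the integral (use parity and integration by parts as needed): b_5 = (-5 + 5·e^(2·π))·e^(-π)/(26·π).

Final answer: (-5 + 5·e^(2·π))·e^(-π)/(26·π)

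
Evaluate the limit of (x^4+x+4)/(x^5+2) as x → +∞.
This is an ∞/∞ indeterminate form as x → +∞.
Divide numerator and denominator by x^5 and let the lower-order terms vanish; the numerator's degree 4 is below the denominator's degree 5, so the quotient → 0.
Limit = 0.

Final answer: 0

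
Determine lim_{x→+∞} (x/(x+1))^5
As x → +∞: x/(x+1) = 1/(1 + 1/x) → 1, and the 5th power of a limit-1 base also → 1.
Limit = 1.

Final answer: 1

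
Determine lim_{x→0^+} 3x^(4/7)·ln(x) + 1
The product is a 0·∞ indeterminate form at x → 0⁺.
Rewrite the product as 3·ln(x) / x^(-4/7) and apply L'Hôpital, or use the standard hierarchy x^(-4/7) ≫ |ln x| as x → 0⁺.
The indeterminate product → 0, so the limit = 1.

Final answer: 1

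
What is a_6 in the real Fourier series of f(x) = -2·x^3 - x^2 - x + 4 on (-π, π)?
a_6 = (1/π) ∫_{-π}^{π} f(x)·cos(6x) dx.
Evaluate the integral (use parity and integration by parts as needed): a_6 = -1/9.

Final answer: -1/9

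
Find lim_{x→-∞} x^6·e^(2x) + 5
The product is a 0·∞ indeterminate form at x → -∞.
Rewrite the product as x^6 / e^(-2x) (an ∞/∞ form) and apply L'Hôpital, or use the standard hierarchy e^(2|x|) ≫ |x^6| as x → -∞.
The indeterminate product → 0, so the limit = 5.

Final answer: 5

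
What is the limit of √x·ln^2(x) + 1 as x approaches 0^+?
The product is a 0·∞ indeterminate form at x → 0⁺.
Rewrite the product as ln^2(x) / x^(-1/2) and apply L'Hôpital, or use the standard hierarchy x^(-1/2) ≫ |ln x|^2 as x → 0⁺.
The indeterminate product → 0, so the limit = 1.

Final answer: 1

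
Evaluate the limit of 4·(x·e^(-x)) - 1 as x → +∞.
Evaluate the dominant behaviour as x → +∞; each term tends to a finite value or vanishes.
Limit = -1.

Final answer: -1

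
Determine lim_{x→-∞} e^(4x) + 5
Evaluate the dominant behaviour as x → -∞; each term tends to a finite value or vanishes.
Limit = 5.

Final answer: 5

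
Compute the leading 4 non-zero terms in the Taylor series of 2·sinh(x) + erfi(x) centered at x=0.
x^7·(1/2520 + 1/(21·√(π))) + x^5·(1/60 + 1/(5·√(π))) + x^3·(1/3 + 2/(3·√(π))) + x·(2/√(π) + 2)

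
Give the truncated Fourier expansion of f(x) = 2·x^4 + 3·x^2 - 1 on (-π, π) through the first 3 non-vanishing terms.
(84 - 16·π^2)·cos(x) + (-3 + 4·π^2)·cos(2·x) - 1 + π^2 + 2·π^4/5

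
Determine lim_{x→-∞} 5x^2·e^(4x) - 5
The product is a 0·∞ indeterminate form at x → -∞.
Rewrite the product as 5x^2 / e^(-4x) (an ∞/∞ form) and apply L'Hôpital, or use the standard hierarchy e^(4|x|) ≫ |x^2| as x → -∞.
The indeterminate product → 0, so the limit = -5.

Final answer: -5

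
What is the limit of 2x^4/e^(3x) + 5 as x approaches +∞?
The quotient is an ∞/∞ indeterminate form as x → +∞.
The exponential denominator e^(3x) dominates the polynomial numerator (e^x ≫ x^4 as x → ∞), so the quotient → 0.
Adding the constant: 0 + 5 = 5. Limit = 5.

Final answer: 5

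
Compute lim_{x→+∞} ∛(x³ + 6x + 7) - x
This is an ∞ − ∞ indeterminate form.
Multiply by (A² + AB + B²)/(A² + AB + B²) where A = ∛(x³+6x + 7), B = x to use A³ − B³ = (A−B)(A²+AB+B²); the x³ terms cancel, leaving (6x + 7)/(A²+AB+B²) with denominator ~ 3x², so the limit is 0.
Limit = 0.

Final answer: 0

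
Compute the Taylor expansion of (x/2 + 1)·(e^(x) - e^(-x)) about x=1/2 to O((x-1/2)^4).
(-5 + 5·e)·e^(-1/2)/4 + (3 + 7·e)·e^(-1/2)·(x - 1/2)/4 + (-1 + 9·e)·e^(-1/2)·(x - 1/2)^2/8 + (-1 + 11·e)·e^(-1/2)·(x - 1/2)^3/24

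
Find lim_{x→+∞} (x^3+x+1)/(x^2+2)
This is an ∞/∞ indeterminate form as x → +∞.
Divide numerator and denominator by x^3 and let the lower-order terms vanish; the numerator's degree 3 exceeds the denominator's degree 2, so the quotient diverges.
Limit = ∞.

Final answer: ∞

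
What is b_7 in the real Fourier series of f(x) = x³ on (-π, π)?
b_7 = (1/π) ∫_{-π}^{π} f(x)·sin(7x) dx.
Evaluate the integral (use parity and integration by parts as needed): b_7 = -12/343 + 2·π^2/7.

Final answer: -12/343 + 2·π^2/7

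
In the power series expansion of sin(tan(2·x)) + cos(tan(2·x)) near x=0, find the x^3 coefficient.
Expand to order 3: sin(tan(2·x)) + cos(tan(2·x)) = 4·x^3/3 - 2·x^2 + 2·x + 1 + O(x^4).
The coefficient of x^3 is 4/3.

Final answer: 4/3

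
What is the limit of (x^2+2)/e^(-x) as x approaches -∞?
This is an ∞/∞ indeterminate form as x → -∞.
Compare growth rates of the dominant terms (exponentials ≫ polynomials ≫ logarithms), or apply L'Hôpital's rule; the quotient → 0.
Limit = 0.

Final answer: 0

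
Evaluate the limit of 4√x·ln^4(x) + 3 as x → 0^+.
The product is a 0·∞ indeterminate form at x → 0⁺.
Rewrite the product as 4·ln^4(x) / x^(-1/2) and apply L'Hôpital, or use the standard hierarchy x^(-1/2) ≫ |ln x|^4 as x → 0⁺.
The indeterminate product → 0, so the limit = 3.

Final answer: 3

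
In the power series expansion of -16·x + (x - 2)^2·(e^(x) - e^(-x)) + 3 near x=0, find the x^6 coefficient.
Expand to order 6: -16·x + (x - 2)^2·(e^(x) - e^(-x)) + 3 = -x^6/15 + 2·x^5/5 - 4·x^4/3 + 10·x^3/3 - 8·x^2 - 8·x + 3 + O(x^7).
The coefficient of x^6 is -1/15.

Final answer: -1/15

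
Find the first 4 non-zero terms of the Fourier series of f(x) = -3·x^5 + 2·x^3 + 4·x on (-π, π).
(-736 - 6·π^4 + 124·π^2)·sin(x) + (-17·π^2 + 43/2 + 3·π^4)·sin(2·x) + (-2·π^4 - 32/27 + 52·π^2/9)·sin(3·x) + (-23·π^2/8 - 59/64 + 3·π^4/2)·sin(4·x)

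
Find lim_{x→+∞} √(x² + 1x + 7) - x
This is an ∞ − ∞ indeterminate form.
Multiply and divide by the conjugate √(x²+1x + 7) + x; the x² terms cancel, leaving (1x + 7)/(√(x²+1x + 7)+x) → 1/2.
Limit = 1/2.

Final answer: 1/2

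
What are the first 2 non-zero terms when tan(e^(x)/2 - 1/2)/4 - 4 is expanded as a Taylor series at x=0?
x/8 - 4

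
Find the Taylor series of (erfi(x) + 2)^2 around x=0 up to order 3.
8·x^3/(3·√(π)) + 4·x^2/π + 8·x/√(π) + 4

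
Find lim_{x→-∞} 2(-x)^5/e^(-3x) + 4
The quotient is an ∞/∞ indeterminate form as x → -∞.
Compare growth rates of the dominant terms (exponentials ≫ polynomials ≫ logarithms), or apply L'Hôpital's rule; the quotient → 0.
Adding the constant: 0 + 4 = 4. Limit = 4.

Final answer: 4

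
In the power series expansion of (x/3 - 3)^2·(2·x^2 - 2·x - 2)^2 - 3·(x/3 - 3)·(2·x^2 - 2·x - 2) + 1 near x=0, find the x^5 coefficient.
Expand to order 5: (x/3 - 3)^2·(2·x^2 - 2·x - 2)^2 - 3·(x/3 - 3)·(2·x^2 - 2·x - 2) + 1 = -80·x^5/9 + 464·x^4/9 - 586·x^3/9 - 284·x^2/9 + 48·x + 19 + O(x^6).
The coefficient of x^5 is -80/9.

Final answer: -80/9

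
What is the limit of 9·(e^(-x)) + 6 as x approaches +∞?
Evaluate the dominant behaviour as x → +∞; each term tends to a finite value or vanishes.
Limit = 6.

Final answer: 6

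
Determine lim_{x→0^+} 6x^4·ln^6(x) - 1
The product is a 0·∞ indeterminate form at x → 0⁺.
Rewrite the product as 6·ln^6(x) / x^(-4) and apply L'Hôpital, or use the standard hierarchy x^(-4) ≫ |ln x|^6 as x → 0⁺.
The indeterminate product → 0, so the limit = -1.

Final answer: -1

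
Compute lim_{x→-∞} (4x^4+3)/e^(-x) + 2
The quotient is an ∞/∞ indeterminate form as x → -∞.
Compare growth rates of the dominant terms (exponentials ≫ polynomials ≫ logarithms), or apply L'Hôpital's rule; the quotient → 0.
Adding the constant: 0 + 2 = 2. Limit = 2.

Final answer: 2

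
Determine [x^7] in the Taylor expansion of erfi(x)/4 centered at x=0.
Expand to order 7: erfi(x)/4 = x^7/(84·√(π)) + x^5/(20·√(π)) + x^3/(6·√(π)) + x/(2·√(π)) + O(x^8).
The coefficient of x^7 is 1/(84·√(π)).

Final answer: 1/(84·√(π))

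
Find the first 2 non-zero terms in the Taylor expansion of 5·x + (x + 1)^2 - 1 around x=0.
x^2 + 7·x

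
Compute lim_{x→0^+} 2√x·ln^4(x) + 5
The product is a 0·∞ indeterminate form at x → 0⁺.
Rewrite the product as 2·ln^4(x) / x^(-1/2) and apply L'Hôpital, or use the standard hierarchy x^(-1/2) ≫ |ln x|^4 as x → 0⁺.
The indeterminate product → 0, so the limit = 5.

Final answer: 5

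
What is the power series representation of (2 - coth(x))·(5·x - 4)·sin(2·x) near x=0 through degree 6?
2888·x^6/945 - 46·x^5/45 - 128·x^4/9 + 14·x^3 + 52·x^2/3 - 26·x + 8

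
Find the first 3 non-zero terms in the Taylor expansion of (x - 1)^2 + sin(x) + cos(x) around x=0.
x^2/2 - x + 2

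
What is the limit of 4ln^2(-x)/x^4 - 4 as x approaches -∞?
The quotient is an ∞/∞ indeterminate form as x → -∞.
Compare growth rates of the dominant terms (exponentials ≫ polynomials ≫ logarithms), or apply L'Hôpital's rule; the quotient → 0.
Adding the constant: 0 - 4 = -4. Limit = -4.

Final answer: -4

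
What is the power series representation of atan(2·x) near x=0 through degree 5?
32·x^5/5 - 8·x^3/3 + 2·x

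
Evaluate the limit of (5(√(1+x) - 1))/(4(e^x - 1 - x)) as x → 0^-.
Both numerator and denominator → 0 as x → 0^-; this is a 0/0 indeterminate form.
Expand each to leading order near x = 0: numerator ~ 5·x/2, denominator ~ 2·x^2.
The limit of the ratio is -∞.

Final answer: -∞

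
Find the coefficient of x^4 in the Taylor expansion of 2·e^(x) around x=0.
Expand to order 4: 2·e^(x) = x^4/12 + x^3/3 + x^2 + 2·x + 2 + O(x^5).
The coefficient of x^4 is 1/12.

Final answer: 1/12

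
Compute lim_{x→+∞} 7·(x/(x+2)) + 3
Evaluate the dominant behaviour as x → +∞; each term tends to a finite value or vanishes.
Limit = 10.

Final answer: 10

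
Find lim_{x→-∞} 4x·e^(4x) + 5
The product is a 0·∞ indeterminate form at x → -∞.
Rewrite the product as 4x / e^(-4x) (an ∞/∞ form) and apply L'Hôpital, or use the standard hierarchy e^(4|x|) ≫ |x| as x → -∞.
The indeterminate product → 0, so the limit = 5.

Final answer: 5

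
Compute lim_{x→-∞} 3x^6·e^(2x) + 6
The product is a 0·∞ indeterminate form at x → -∞.
Rewrite the product as 3x^6 / e^(-2x) (an ∞/∞ form) and apply L'Hôpital, or use the standard hierarchy e^(2|x|) ≫ |x^6| as x → -∞.
The indeterminate product → 0, so the limit = 6.

Final answer: 6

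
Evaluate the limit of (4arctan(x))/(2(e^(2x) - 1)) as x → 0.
Both numerator and denominator → 0 as x → 0; this is a 0/0 indeterminate form.
Expand each to leading order near x = 0: numerator ~ 4·x, denominator ~ 4·x.
The limit of the ratio is 1.

Final answer: 1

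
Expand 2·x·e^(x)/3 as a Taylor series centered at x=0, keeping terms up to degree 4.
x^4/9 + x^3/3 + 2·x^2/3 + 2·x/3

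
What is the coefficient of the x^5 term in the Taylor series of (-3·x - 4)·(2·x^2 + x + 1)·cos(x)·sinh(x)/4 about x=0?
Expand to order 5: (-3·x - 4)·(2·x^2 + x + 1)·cos(x)·sinh(x)/4 = 19·x^5/20 - 11·x^4/12 - 29·x^3/12 - 7·x^2/4 - x + O(x^6).
The coefficient of x^5 is 19/20.

Final answer: 19/20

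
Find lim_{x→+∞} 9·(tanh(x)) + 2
Evaluate the dominant behaviour as x → +∞; each term tends to a finite value or vanishes.
Limit = 11.

Final answer: 11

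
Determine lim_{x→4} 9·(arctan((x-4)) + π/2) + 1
Direct substitution at x = 4 gives 1 + 9·π/2.

Final answer: 1 + 9·π/2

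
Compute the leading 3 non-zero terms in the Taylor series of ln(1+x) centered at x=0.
x^3/3 - x^2/2 + x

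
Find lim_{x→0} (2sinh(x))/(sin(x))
Both numerator and denominator → 0 as x → 0; this is a 0/0 indeterminate form.
Expand each to leading order near x = 0: numerator ~ 2·x, denominator ~ x.
The limit of the ratio is 2.

Final answer: 2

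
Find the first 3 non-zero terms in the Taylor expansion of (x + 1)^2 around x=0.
x^2 + 2·x + 1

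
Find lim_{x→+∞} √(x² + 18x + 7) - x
This is an ∞ − ∞ indeterminate form.
Multiply and divide by the conjugate √(x²+18x + 7) + x; the x² terms cancel, leaving (18x + 7)/(√(x²+18x + 7)+x) → 18/2 = 9.
Limit = 9.

Final answer: 9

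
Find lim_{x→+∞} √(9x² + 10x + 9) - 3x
As x → +∞: multiply by the conjugate to get (10x+9)/(√(9x²+10x+9)+3x); the denominator ~ 6x, so the limit is 10/6 = 5/3.
Limit = 5/3.

Final answer: 5/3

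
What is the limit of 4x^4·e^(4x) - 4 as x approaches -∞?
The product is a 0·∞ indeterminate form at x → -∞.
Rewrite the product as 4x^4 / e^(-4x) (an ∞/∞ form) and apply L'Hôpital, or use the standard hierarchy e^(4|x|) ≫ |x^4| as x → -∞.
The indeterminate product → 0, so the limit = -4.

Final answer: -4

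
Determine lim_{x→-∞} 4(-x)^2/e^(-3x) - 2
The quotient is an ∞/∞ indeterminate form as x → -∞.
Compare growth rates of the dominant terms (exponentials ≫ polynomials ≫ logarithms), or apply L'Hôpital's rule; the quotient → 0.
Adding the constant: 0 - 2 = -2. Limit = -2.

Final answer: -2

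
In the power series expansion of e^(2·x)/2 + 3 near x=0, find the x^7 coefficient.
Expand to order 7: e^(2·x)/2 + 3 = 4·x^7/315 + 2·x^6/45 + 2·x^5/15 + x^4/3 + 2·x^3/3 + x^2 + x + 7/2 + O(x^8).
The coefficient of x^7 is 4/315.

Final answer: 4/315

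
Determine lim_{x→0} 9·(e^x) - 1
Direct substitution at x = 0 gives 8.

Final answer: 8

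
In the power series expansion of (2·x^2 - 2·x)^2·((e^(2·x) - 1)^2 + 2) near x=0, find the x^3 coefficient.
Expand to order 3: (2·x^2 - 2·x)^2·((e^(2·x) - 1)^2 + 2) = -16·x^3 + 8·x^2 + O(x^4).
The coefficient of x^3 is -16.

Final answer: -16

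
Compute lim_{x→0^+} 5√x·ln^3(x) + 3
The product is a 0·∞ indeterminate form at x → 0⁺.
Rewrite the product as 5·ln^3(x) / x^(-1/2) and apply L'Hôpital, or use the standard hierarchy x^(-1/2) ≫ |ln x|^3 as x → 0⁺.
The indeterminate product → 0, so the limit = 3.

Final answer: 3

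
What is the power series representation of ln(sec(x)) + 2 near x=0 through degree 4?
x^4/12 + x^2/2 + 2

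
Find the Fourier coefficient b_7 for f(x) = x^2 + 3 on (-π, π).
b_7 = (1/π) ∫_{-π}^{π} f(x)·sin(7x) dx.
Evaluate the integral (use parity and integration by parts as needed): b_7 = 0.

Final answer: 0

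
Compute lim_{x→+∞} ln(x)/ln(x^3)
This is an ∞/∞ indeterminate form as x → +∞.
Write ln(x^3) = 3·ln(x), reducing the quotient to 1/3.
Limit = 1/3.

Final answer: 1/3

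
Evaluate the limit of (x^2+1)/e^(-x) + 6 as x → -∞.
The quotient is an ∞/∞ indeterminate form as x → -∞.
Compare growth rates of the dominant terms (exponentials ≫ polynomials ≫ logarithms), or apply L'Hôpital's rule; the quotient → 0.
Adding the constant: 0 + 6 = 6. Limit = 6.

Final answer: 6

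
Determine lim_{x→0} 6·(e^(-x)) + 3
Direct substitution at x = 0 gives 9.

Final answer: 9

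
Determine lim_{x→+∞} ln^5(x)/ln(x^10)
This is an ∞/∞ indeterminate form as x → +∞.
Write ln(x^10) = 10·ln(x), reducing the quotient to ln^4(x)/10 → ∞.
Limit = ∞.

Final answer: ∞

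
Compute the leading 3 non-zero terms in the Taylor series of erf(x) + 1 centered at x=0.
-2·x^3/(3·√(π)) + 2·x/√(π) + 1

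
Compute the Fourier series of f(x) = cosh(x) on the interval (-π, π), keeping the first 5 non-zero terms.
-cos(x)·sinh(π)/π + 2·cos(2·x)·sinh(π)/(5·π) - cos(3·x)·sinh(π)/(5·π) + 2·cos(4·x)·sinh(π)/(17·π) + sinh(π)/π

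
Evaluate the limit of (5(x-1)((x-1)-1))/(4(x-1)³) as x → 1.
Both numerator and denominator → 0 as x → 1; this is a 0/0 indeterminate form.
Expand each to leading order near x = 1: numerator ~ -5·(x - 1), denominator ~ 4·(x - 1)^3.
The limit of the ratio is -∞.

Final answer: -∞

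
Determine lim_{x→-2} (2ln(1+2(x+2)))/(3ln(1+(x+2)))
Both numerator and denominator → 0 as x → -2; this is a 0/0 indeterminate form.
Expand each to leading order near x = -2: numerator ~ 4·(x + 2), denominator ~ 3·(x + 2).
The limit of the ratio is 4/3.

Final answer: 4/3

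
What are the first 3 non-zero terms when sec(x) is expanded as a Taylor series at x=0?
5·x^4/24 + x^2/2 + 1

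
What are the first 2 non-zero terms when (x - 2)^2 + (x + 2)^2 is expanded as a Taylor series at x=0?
2·x^2 + 8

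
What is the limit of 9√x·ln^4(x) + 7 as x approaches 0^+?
The product is a 0·∞ indeterminate form at x → 0⁺.
Rewrite the product as 9·ln^4(x) / x^(-1/2) and apply L'Hôpital, or use the standard hierarchy x^(-1/2) ≫ |ln x|^4 as x → 0⁺.
The indeterminate product → 0, so the limit = 7.

Final answer: 7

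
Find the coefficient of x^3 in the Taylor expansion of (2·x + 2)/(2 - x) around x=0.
Expand to order 3: (2·x + 2)/(2 - x) = 3·x^3/8 + 3·x^2/4 + 3·x/2 + 1 + O(x^4).
The coefficient of x^3 is 3/8.

Final answer: 3/8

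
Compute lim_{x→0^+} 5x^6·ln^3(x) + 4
The product is a 0·∞ indeterminate form at x → 0⁺.
Rewrite the product as 5·ln^3(x) / x^(-6) and apply L'Hôpital, or use the standard hierarchy x^(-6) ≫ |ln x|^3 as x → 0⁺.
The indeterminate product → 0, so the limit = 4.

Final answer: 4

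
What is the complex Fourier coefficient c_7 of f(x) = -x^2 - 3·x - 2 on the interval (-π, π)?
Compute the real Fourier coefficients first: a_7 = 4/49, b_7 = -6/7.
Then c_7 = (a_7 − i·b_7)/2 = 2/49 + 3·i/7.

Final answer: 2/49 + 3·i/7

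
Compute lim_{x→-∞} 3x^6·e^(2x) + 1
The product is a 0·∞ indeterminate form at x → -∞.
Rewrite the product as 3x^6 / e^(-2x) (an ∞/∞ form) and apply L'Hôpital, or use the standard hierarchy e^(2|x|) ≫ |x^6| as x → -∞.
The indeterminate product → 0, so the limit = 1.

Final answer: 1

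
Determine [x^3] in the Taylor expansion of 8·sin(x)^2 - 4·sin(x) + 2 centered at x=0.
Expand to order 3: 8·sin(x)^2 - 4·sin(x) + 2 = 2·x^3/3 + 8·x^2 - 4·x + 2 + O(x^4).
The coefficient of x^3 is 2/3.

Final answer: 2/3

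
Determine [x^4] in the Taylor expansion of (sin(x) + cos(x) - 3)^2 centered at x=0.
Expand to order 4: (sin(x) + cos(x) - 3)^2 = -x^4/4 - x^3/3 + 3·x^2 - 4·x + 4 + O(x^5).
The coefficient of x^4 is -1/4.

Final answer: -1/4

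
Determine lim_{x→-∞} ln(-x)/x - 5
The quotient is an ∞/∞ indeterminate form as x → -∞.
Compare growth rates of the dominant terms (exponentials ≫ polynomials ≫ logarithms), or apply L'Hôpital's rule; the quotient → 0.
Adding the constant: 0 - 5 = -5. Limit = -5.

Final answer: -5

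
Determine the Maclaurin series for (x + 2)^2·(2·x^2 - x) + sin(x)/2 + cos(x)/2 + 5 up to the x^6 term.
-x^6/1440 + x^5/240 + 97·x^4/48 + 83·x^3/12 + 15·x^2/4 - 7·x/2 + 11/2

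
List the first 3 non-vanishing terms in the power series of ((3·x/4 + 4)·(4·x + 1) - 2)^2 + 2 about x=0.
4681·x^2/16 + 67·x + 6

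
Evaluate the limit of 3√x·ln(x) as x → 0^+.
This is a 0·∞ indeterminate form at x → 0⁺.
Rewrite the product as 3·ln(x) / x^(-1/2) and apply L'Hôpital, or use the standard hierarchy x^(-1/2) ≫ |ln x| as x → 0⁺.
The indeterminate product → 0, so the limit = 0.

Final answer: 0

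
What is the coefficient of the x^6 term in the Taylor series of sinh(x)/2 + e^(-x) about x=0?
Expand to order 6: sinh(x)/2 + e^(-x) = x^6/720 - x^5/240 + x^4/24 - x^3/12 + x^2/2 - x/2 + 1 + O(x^7).
The coefficient of x^6 is 1/720.

Final answer: 1/720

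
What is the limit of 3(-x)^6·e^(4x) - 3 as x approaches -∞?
The product is a 0·∞ indeterminate form at x → -∞.
Rewrite the product as 3(-x)^6 / e^(-4x) (an ∞/∞ form) and apply L'Hôpital, or use the standard hierarchy e^(4|x|) ≫ |(-x)^6| as x → -∞.
The indeterminate product → 0, so the limit = -3.

Final answer: -3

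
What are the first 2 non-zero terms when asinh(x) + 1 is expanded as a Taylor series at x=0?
x + 1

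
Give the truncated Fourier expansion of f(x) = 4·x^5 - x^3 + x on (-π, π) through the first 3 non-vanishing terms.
(-162·π^2 + 8·π^4 + 974)·sin(x) + (-4·π^4 - 65/2 + 21·π^2)·sin(2·x) + (-178·π^2/27 + 410/81 + 8·π^4/3)·sin(3·x)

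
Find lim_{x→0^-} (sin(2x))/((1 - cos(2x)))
Both numerator and denominator → 0 as x → 0^-; this is a 0/0 indeterminate form.
Expand each to leading order near x = 0: numerator ~ 2·x, denominator ~ 2·x^2.
The limit of the ratio is -∞.

Final answer: -∞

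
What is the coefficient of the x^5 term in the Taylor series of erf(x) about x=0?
Expand to order 5: erf(x) = x^5/(5·√(π)) - 2·x^3/(3·√(π)) + 2·x/√(π) + O(x^6).
The coefficient of x^5 is 1/(5·√(π)).

Final answer: 1/(5·√(π))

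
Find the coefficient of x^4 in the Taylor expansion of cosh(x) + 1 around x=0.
Expand to order 4: cosh(x) + 1 = x^4/24 + x^2/2 + 2 + O(x^5).
The coefficient of x^4 is 1/24.

Final answer: 1/24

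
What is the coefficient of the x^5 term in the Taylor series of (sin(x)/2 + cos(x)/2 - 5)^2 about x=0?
Expand to order 5: (sin(x)/2 + cos(x)/2 - 5)^2 = x^5/40 - 5·x^4/24 + x^3/2 + 5·x^2/2 - 9·x/2 + 81/4 + O(x^6).
The coefficient of x^5 is 1/40.

Final answer: 1/40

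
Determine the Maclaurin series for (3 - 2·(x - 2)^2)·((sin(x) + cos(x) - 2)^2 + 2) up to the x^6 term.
391·x^6/180 - 7·x^5/6 - 17·x^4/2 + 70·x^3/3 - 32·x^2 + 34·x - 15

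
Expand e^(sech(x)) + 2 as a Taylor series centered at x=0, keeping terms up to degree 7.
-151·e·x^6/720 + e·x^4/3 - e·x^2/2 + 2 + e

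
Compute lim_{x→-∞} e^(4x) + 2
Evaluate the dominant behaviour as x → -∞; each term tends to a finite value or vanishes.
Limit = 2.

Final answer: 2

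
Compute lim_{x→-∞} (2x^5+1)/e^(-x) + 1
The quotient is an ∞/∞ indeterminate form as x → -∞.
Compare growth rates of the dominant terms (exponentials ≫ polynomials ≫ logarithms), or apply L'Hôpital's rule; the quotient → 0.
Adding the constant: 0 + 1 = 1. Limit = 1.

Final answer: 1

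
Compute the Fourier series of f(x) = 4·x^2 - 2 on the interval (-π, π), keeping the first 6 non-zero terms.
-16·cos(x) + 4·cos(2·x) - 16·cos(3·x)/9 + cos(4·x) - 16·cos(5·x)/25 - 2 + 4·π^2/3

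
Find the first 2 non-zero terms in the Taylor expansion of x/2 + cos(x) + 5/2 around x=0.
x/2 + 7/2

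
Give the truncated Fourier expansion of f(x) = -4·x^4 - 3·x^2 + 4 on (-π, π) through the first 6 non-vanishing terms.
(-180 + 32·π^2)·cos(x) + (9 - 8·π^2)·cos(2·x) + (-28/27 + 32·π^2/9)·cos(3·x) - 2·π^2·cos(4·x) + (108/625 + 32·π^2/25)·cos(5·x) - 4·π^4/5 - π^2 + 4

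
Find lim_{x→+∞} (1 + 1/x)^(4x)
As x → +∞: write (1 + 1/x)^(4x) = ((1 + 1/x)^x)^4 → (e^1)^4 = e^4.
Limit = e^(4).

Final answer: e^(4)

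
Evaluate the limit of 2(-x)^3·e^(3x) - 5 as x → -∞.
The product is a 0·∞ indeterminate form at x → -∞.
Rewrite the product as 2(-x)^3 / e^(-3x) (an ∞/∞ form) and apply L'Hôpital, or use the standard hierarchy e^(3|x|) ≫ |(-x)^3| as x → -∞.
The indeterminate product → 0, so the limit = -5.

Final answer: -5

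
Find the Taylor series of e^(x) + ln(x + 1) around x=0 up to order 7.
103·x^7/720 - 119·x^6/720 + 5·x^5/24 - 5·x^4/24 + x^3/2 + 2·x + 1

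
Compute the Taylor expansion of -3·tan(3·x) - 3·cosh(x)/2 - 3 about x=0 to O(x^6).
-486·x^5/5 - x^4/16 - 27·x^3 - 3·x^2/4 - 9·x - 9/2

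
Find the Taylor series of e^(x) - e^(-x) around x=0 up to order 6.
x^5/60 + x^3/3 + 2·x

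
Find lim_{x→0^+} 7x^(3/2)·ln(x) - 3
The product is a 0·∞ indeterminate form at x → 0⁺.
Rewrite the product as 7·ln(x) / x^(-3/2) and apply L'Hôpital, or use the standard hierarchy x^(-3/2) ≫ |ln x| as x → 0⁺.
The indeterminate product → 0, so the limit = -3.

Final answer: -3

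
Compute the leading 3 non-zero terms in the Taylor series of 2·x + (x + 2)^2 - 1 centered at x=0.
x^2 + 6·x + 3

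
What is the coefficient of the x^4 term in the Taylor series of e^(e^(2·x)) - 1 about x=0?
Expand to order 4: e^(e^(2·x)) - 1 = 10·e·x^4 + 20·e·x^3/3 + 4·e·x^2 + 2·e·x - 1 + e + O(x^5).
The coefficient of x^4 is 10·e.

Final answer: 10·e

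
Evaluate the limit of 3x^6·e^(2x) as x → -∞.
This is a 0·∞ indeterminate form at x → -∞.
Rewrite the product as 3x^6 / e^(-2x) (an ∞/∞ form) and apply L'Hôpital, or use the standard hierarchy e^(2|x|) ≫ |x^6| as x → -∞.
The indeterminate product → 0, so the limit = 0.

Final answer: 0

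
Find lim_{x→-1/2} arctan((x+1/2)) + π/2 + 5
Direct substitution at x = -1/2 gives π/2 + 5.

Final answer: π/2 + 5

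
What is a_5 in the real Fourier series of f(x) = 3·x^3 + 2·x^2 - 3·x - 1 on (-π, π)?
a_5 = (1/π) ∫_{-π}^{π} f(x)·cos(5x) dx.
Evaluate the integral (use parity and integration by parts as needed): a_5 = -8/25.

Final answer: -8/25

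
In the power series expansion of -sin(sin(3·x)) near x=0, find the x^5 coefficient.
Expand to order 5: -sin(sin(3·x)) = -243·x^5/10 + 9·x^3 - 3·x + O(x^6).
The coefficient of x^5 is -243/10.

Final answer: -243/10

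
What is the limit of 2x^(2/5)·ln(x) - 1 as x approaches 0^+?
The product is a 0·∞ indeterminate form at x → 0⁺.
Rewrite the product as 2·ln(x) / x^(-2/5) and apply L'Hôpital, or use the standard hierarchy x^(-2/5) ≫ |ln x| as x → 0⁺.
The indeterminate product → 0, so the limit = -1.

Final answer: -1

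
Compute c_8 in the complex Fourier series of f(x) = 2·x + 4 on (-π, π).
Compute the real Fourier coefficients first: a_8 = 0, b_8 = -1/2.
Then c_8 = (a_8 − i·b_8)/2 = i/4.

Final answer: i/4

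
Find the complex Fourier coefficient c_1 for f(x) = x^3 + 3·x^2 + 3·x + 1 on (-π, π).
Compute the real Fourier coefficients first: a_1 = -12, b_1 = -6 + 2·π^2.
Then c_1 = (a_1 − i·b_1)/2 = -6 - i·π^2 + 3·i.

Final answer: -6 - i·π^2 + 3·i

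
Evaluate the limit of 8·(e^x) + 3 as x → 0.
Direct substitution at x = 0 gives 11.

Final answer: 11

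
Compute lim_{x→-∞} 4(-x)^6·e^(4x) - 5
The product is a 0·∞ indeterminate form at x → -∞.
Rewrite the product as 4(-x)^6 / e^(-4x) (an ∞/∞ form) and apply L'Hôpital, or use the standard hierarchy e^(4|x|) ≫ |(-x)^6| as x → -∞.
The indeterminate product → 0, so the limit = -5.

Final answer: -5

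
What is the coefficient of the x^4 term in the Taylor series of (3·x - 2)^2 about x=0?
Expand to order 4: (3·x - 2)^2 = 9·x^2 - 12·x + 4 + O(x^5).
The coefficient of x^4 is 0.

Final answer: 0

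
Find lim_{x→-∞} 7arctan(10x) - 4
Evaluate the dominant behaviour as x → -∞; each term tends to a finite value or vanishes.
Limit = -7·π/2 - 4.

Final answer: -7·π/2 - 4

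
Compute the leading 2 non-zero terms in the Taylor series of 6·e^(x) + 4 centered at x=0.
6·x + 10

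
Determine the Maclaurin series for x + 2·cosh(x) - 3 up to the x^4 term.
x^4/12 + x^2 + x - 1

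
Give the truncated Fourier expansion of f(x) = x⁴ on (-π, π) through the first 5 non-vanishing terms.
(48 - 8·π^2)·cos(x) + (-3 + 2·π^2)·cos(2·x) + (16/27 - 8·π^2/9)·cos(3·x) + (-3/16 + π^2/2)·cos(4·x) + π^4/5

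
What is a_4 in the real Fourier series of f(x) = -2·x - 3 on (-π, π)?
a_4 = (1/π) ∫_{-π}^{π} f(x)·cos(4x) dx.
Evaluate the integral (use parity and integration by parts as needed): a_4 = 0.

Final answer: 0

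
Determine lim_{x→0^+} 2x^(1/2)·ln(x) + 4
The product is a 0·∞ indeterminate form at x → 0⁺.
Rewrite the product as 2·ln(x) / x^(-1/2) and apply L'Hôpital, or use the standard hierarchy x^(-1/2) ≫ |ln x| as x → 0⁺.
The indeterminate product → 0, so the limit = 4.

Final answer: 4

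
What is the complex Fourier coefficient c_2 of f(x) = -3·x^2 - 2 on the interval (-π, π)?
Compute the real Fourier coefficients first: a_2 = -3, b_2 = 0.
Then c_2 = (a_2 − i·b_2)/2 = -3/2.

Final answer: -3/2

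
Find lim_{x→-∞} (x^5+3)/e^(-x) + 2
The quotient is an ∞/∞ indeterminate form as x → -∞.
Compare growth rates of the dominant terms (exponentials ≫ polynomials ≫ logarithms), or apply L'Hôpital's rule; the quotient → 0.
Adding the constant: 0 + 2 = 2. Limit = 2.

Final answer: 2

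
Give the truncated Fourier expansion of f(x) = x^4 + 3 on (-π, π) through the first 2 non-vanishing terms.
(48 - 8·π^2)·cos(x) + 3 + π^4/5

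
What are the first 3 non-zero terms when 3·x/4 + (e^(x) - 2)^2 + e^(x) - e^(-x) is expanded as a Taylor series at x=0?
x^3 + 3·x/4 + 1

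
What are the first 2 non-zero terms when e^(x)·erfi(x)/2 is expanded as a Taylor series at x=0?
x^2/√(π) + x/√(π)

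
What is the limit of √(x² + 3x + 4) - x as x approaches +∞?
As x → +∞: multiply by the conjugate to get (3x+4)/(√(x²+3x+4)+x); the denominator ~ 2x, so the limit is 3/2.
Limit = 3/2.

Final answer: 3/2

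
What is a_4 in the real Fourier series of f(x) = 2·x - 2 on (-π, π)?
a_4 = (1/π) ∫_{-π}^{π} f(x)·cos(4x) dx.
Evaluate the integral (use parity and integration by parts as needed): a_4 = 0.

Final answer: 0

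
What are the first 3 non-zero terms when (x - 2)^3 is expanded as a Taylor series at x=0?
-6·x^2 + 12·x - 8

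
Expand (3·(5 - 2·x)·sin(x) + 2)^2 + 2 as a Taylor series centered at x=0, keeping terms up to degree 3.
-190·x^3 + 201·x^2 + 60·x + 6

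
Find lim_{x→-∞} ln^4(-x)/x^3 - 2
The quotient is an ∞/∞ indeterminate form as x → -∞.
Compare growth rates of the dominant terms (exponentials ≫ polynomials ≫ logarithms), or apply L'Hôpital's rule; the quotient → 0.
Adding the constant: 0 - 2 = -2. Limit = -2.

Final answer: -2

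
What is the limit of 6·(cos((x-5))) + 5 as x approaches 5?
Direct substitution at x = 5 gives 11.

Final answer: 11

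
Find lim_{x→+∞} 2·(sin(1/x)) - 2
Evaluate the dominant behaviour as x → +∞; each term tends to a finite value or vanishes.
Limit = -2.

Final answer: -2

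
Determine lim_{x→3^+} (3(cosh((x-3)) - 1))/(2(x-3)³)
Both numerator and denominator → 0 as x → 3^+; this is a 0/0 indeterminate form.
Expand each to leading order near x = 3: numerator ~ 3·(x - 3)^2/2, denominator ~ 2·(x - 3)^3.
The limit of the ratio is ∞.

Final answer: ∞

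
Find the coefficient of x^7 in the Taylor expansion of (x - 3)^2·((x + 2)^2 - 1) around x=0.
Expand to order 7: (x - 3)^2·((x + 2)^2 - 1) = x^4 - 2·x^3 - 12·x^2 + 18·x + 27 + O(x^8).
The coefficient of x^7 is 0.

Final answer: 0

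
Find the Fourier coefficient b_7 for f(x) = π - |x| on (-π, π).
b_7 = (1/π) ∫_{-π}^{π} f(x)·sin(7x) dx.
Evaluate the integral (use parity and integration by parts as needed): b_7 = 0.

Final answer: 0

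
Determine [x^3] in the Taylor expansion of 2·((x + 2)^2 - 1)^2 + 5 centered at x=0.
Expand to order 3: 2·((x + 2)^2 - 1)^2 + 5 = 16·x^3 + 44·x^2 + 48·x + 23 + O(x^4).
The coefficient of x^3 is 16.

Final answer: 16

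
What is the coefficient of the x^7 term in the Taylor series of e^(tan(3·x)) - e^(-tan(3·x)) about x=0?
33291/40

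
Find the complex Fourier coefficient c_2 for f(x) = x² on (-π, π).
Compute the real Fourier coefficients first: a_2 = 1, b_2 = 0.
Then c_2 = (a_2 − i·b_2)/2 = 1/2.

Final answer: 1/2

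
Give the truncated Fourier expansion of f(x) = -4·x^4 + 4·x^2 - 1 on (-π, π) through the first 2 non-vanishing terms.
(-208 + 32·π^2)·cos(x) - 4·π^4/5 - 1 + 4·π^2/3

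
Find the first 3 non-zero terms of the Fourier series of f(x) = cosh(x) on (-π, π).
-cos(x)·sinh(π)/π + 2·cos(2·x)·sinh(π)/(5·π) + sinh(π)/π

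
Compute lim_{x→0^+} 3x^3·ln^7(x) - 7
The product is a 0·∞ indeterminate form at x → 0⁺.
Rewrite the product as 3·ln^7(x) / x^(-3) and apply L'Hôpital, or use the standard hierarchy x^(-3) ≫ |ln x|^7 as x → 0⁺.
The indeterminate product → 0, so the limit = -7.

Final answer: -7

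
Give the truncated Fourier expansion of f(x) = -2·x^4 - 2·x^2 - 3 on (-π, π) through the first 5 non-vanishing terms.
(-88 + 16·π^2)·cos(x) + (4 - 4·π^2)·cos(2·x) + (-8/27 + 16·π^2/9)·cos(3·x) + (-π^2 - 1/8)·cos(4·x) - 2·π^4/5 - 2·π^2/3 - 3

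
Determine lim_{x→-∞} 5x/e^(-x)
This is an ∞/∞ indeterminate form as x → -∞.
Compare growth rates of the dominant terms (exponentials ≫ polynomials ≫ logarithms), or apply L'Hôpital's rule; the quotient → 0.
Limit = 0.

Final answer: 0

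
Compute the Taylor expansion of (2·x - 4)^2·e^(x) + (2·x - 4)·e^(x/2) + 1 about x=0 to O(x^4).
-7·x^3/6 - 7·x^2/2 + 13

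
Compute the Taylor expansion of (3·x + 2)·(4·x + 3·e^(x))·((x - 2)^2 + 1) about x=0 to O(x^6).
5·x^5/8 + 43·x^4/4 - 91·x^3/2 + 34·x^2 + 91·x + 30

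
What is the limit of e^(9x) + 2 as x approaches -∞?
Evaluate the dominant behaviour as x → -∞; each term tends to a finite value or vanishes.
Limit = 2.

Final answer: 2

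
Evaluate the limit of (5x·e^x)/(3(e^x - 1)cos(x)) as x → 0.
Both numerator and denominator → 0 as x → 0; this is a 0/0 indeterminate form.
Expand each to leading order near x = 0: numerator ~ 5·x, denominator ~ 3·x.
The limit of the ratio is 5/3.

Final answer: 5/3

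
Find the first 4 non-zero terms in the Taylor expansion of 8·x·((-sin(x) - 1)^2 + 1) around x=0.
-8·x^4/3 + 8·x^3 + 16·x^2 + 16·x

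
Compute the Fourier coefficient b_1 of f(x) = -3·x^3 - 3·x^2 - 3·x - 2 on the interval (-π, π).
b_1 = (1/π) ∫_{-π}^{π} f(x)·sin(1x) dx.
Evaluate the integral (use parity and integration by parts as needed): b_1 = 30 - 6·π^2.

Final answer: 30 - 6·π^2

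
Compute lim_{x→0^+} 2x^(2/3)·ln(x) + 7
The product is a 0·∞ indeterminate form at x → 0⁺.
Rewrite the product as 2·ln(x) / x^(-2/3) and apply L'Hôpital, or use the standard hierarchy x^(-2/3) ≫ |ln x| as x → 0⁺.
The indeterminate product → 0, so the limit = 7.

Final answer: 7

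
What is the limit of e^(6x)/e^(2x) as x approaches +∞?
This is an ∞/∞ indeterminate form as x → +∞.
Rewrite e^(6x)/e^(2x) = e^((6−2)x) = e^(4x); the exponent coefficient is 4 > 0 so e^(4x) → ∞.
Limit = ∞.

Final answer: ∞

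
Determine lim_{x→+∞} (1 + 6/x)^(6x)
As x → +∞: write (1 + 6/x)^(6x) = ((1 + 6/x)^x)^6 → (e^6)^6 = e^36.
Limit = e^(36).

Final answer: e^(36)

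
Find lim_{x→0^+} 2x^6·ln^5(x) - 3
The product is a 0·∞ indeterminate form at x → 0⁺.
Rewrite the product as 2·ln^5(x) / x^(-6) and apply L'Hôpital, or use the standard hierarchy x^(-6) ≫ |ln x|^5 as x → 0⁺.
The indeterminate product → 0, so the limit = -3.

Final answer: -3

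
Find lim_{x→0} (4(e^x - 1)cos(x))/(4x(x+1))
Both numerator and denominator → 0 as x → 0; this is a 0/0 indeterminate form.
Expand each to leading order near x = 0: numerator ~ 4·x, denominator ~ 4·x.
The limit of the ratio is 1.

Final answer: 1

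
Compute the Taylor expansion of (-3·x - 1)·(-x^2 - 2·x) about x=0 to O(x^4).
3·x^3 + 7·x^2 + 2·x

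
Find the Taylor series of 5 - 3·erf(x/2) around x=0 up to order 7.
x^7/(896·√(π)) - 3·x^5/(160·√(π)) + x^3/(4·√(π)) - 3·x/√(π) + 5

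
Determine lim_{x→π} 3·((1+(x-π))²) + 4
Direct substitution at x = π gives 7.

Final answer: 7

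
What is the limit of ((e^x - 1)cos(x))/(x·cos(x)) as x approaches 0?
Both numerator and denominator → 0 as x → 0; this is a 0/0 indeterminate form.
Expand each to leading order near x = 0: numerator ~ x, denominator ~ x.
The limit of the ratio is 1.

Final answer: 1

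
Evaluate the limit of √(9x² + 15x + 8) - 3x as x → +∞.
As x → +∞: multiply by the conjugate to get (15x+8)/(√(9x²+15x+8)+3x); the denominator ~ 6x, so the limit is 15/6 = 5/2.
Limit = 5/2.

Final answer: 5/2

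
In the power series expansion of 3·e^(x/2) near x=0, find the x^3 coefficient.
Expand to order 3: 3·e^(x/2) = x^3/16 + 3·x^2/8 + 3·x/2 + 3 + O(x^4).
The coefficient of x^3 is 1/16.

Final answer: 1/16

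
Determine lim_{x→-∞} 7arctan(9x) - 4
Evaluate the dominant behaviour as x → -∞; each term tends to a finite value or vanishes.
Limit = -7·π/2 - 4.

Final answer: -7·π/2 - 4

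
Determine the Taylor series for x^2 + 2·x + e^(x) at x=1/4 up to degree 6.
9/16 + e^(1/4) + (e^(1/4) + 5/2)·(x - 1/4) + (e^(1/4)/2 + 1)·(x - 1/4)^2 + e^(1/4)·(x - 1/4)^3/6 + e^(1/4)·(x - 1/4)^4/24 + e^(1/4)·(x - 1/4)^5/120 + e^(1/4)·(x - 1/4)^6/720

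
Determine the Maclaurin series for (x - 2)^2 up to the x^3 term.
x^2 - 4·x + 4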